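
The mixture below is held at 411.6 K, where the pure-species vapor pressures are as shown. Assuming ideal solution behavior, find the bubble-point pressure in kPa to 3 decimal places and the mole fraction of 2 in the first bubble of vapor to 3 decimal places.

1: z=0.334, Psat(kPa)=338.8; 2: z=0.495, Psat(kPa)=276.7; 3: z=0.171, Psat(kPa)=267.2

At the bubble point ψ → 0, so ΣzᵢKᵢ = 1 with Kᵢ = Pᵢˢᵃᵗ/P ⇒ P = ΣzᵢPᵢˢᵃᵗ.
P = 0.334·338.8 + 0.495·276.7 + 0.171·267.2 = 295.817 kPa
yᵢ = zᵢPᵢˢᵃᵗ/P ⇒ y_2 = 0.495·276.7/295.817 = 0.463

Pbub = 295.817 kPa, y_2 = 0.463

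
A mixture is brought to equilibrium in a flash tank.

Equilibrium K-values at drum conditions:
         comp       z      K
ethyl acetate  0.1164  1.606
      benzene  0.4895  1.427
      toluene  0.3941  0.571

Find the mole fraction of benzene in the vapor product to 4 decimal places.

Material balance + equilibrium reduce to Σ zᵢ(Kᵢ−1)/(1+ψ(Kᵢ−1)) = 0.
Feasibility: ΣzᵢKᵢ = 1.1105, Σzᵢ/Kᵢ = 1.1057 — both > 1, two phases present.
Iterate (Newton) starting at ψ = 0.5:
  ψ = 0.5000: g = 0.01114, g' = -0.2033 → ψ = 0.5548
  ψ = 0.5548: g = -0.00010, g' = -0.2072 → ψ = 0.5543
Converged at ψ = 0.5543.
Compositions from xᵢ = zᵢ/(1+ψ(Kᵢ−1)), yᵢ = Kᵢxᵢ:
  ethyl acetate: x = 0.0871, y = 0.1399
  benzene: x = 0.3958, y = 0.5648
  toluene: x = 0.5171, y = 0.2952

y_benzene = 0.5648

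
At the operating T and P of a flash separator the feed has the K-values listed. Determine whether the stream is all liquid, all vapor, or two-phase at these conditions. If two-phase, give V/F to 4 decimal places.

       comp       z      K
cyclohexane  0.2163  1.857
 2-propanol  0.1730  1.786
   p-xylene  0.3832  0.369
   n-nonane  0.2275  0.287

all liquid

ΣzᵢKᵢ = 0.9173; Σzᵢ/Kᵢ = 2.0445.
Since ΣzᵢKᵢ < 1 the mixture is below its bubble point — single liquid phase.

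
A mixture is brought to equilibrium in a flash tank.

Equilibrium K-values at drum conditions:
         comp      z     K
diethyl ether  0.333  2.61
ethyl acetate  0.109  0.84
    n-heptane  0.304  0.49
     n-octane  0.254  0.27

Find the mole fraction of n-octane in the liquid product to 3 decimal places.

x_n-octane = 0.297

Material balance + equilibrium reduce to Σ zᵢ(Kᵢ−1)/(1+V/F(Kᵢ−1)) = 0.
Check two-phase: ΣzᵢKᵢ = 1.178 > 1 and Σzᵢ/Kᵢ = 1.818 > 1, so g(0) = 0.178 > 0 and g(1) = -0.818 < 0.
Newton iteration, V/F⁰ = 0.61:
  V/F = 0.610: g = -0.3082, g' = -0.830 → V/F = 0.239
  V/F = 0.239: g = -0.0318, g' = -0.755 → V/F = 0.196
  V/F = 0.196: g = 0.0006, g' = -0.783 → V/F = 0.197
Converged at V/F = 0.197.
Compositions from xᵢ = zᵢ/(1+V/F(Kᵢ−1)), yᵢ = Kᵢxᵢ:
  diethyl ether: x = 0.253, y = 0.660
  ethyl acetate: x = 0.113, y = 0.095
  n-heptane: x = 0.338, y = 0.166
  n-octane: x = 0.297, y = 0.080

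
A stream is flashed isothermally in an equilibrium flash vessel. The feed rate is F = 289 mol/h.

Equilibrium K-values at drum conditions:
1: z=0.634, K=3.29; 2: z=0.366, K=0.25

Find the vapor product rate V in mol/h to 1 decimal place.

Material balance + equilibrium reduce to Σ zᵢ(Kᵢ−1)/(1+ψ(Kᵢ−1)) = 0.
Check two-phase: ΣzᵢKᵢ = 2.177 > 1 and Σzᵢ/Kᵢ = 1.657 > 1, so g(0) = 1.177 > 0 and g(1) = -0.657 < 0.
Binary case is linear: z₁(K₁−1)(1+ψ(K₂−1)) + z₂(K₂−1)(1+ψ(K₁−1)) = 0
⇒ ψ = [z₁(K₁−1)+z₂(K₂−1)] / [−(K₁−1)(K₂−1)] = 1.1774/1.7175 = 0.686
Then V = ψ·F = 0.6855·289 = 198.1 mol/h and L = F − V = 90.9 mol/h.

V = 198.1 mol/h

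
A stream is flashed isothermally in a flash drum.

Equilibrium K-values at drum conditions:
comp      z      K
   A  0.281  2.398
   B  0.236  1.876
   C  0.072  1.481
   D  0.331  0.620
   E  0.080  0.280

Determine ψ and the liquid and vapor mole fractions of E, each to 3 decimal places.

Iterate (Newton) starting at ψ = 0.5:
  ψ = 0.500: g = 0.1576, g' = -0.463 → ψ = 0.841
  ψ = 0.841: g = -0.0064, g' = -0.554 → ψ = 0.829
Converged at ψ = 0.829.
Compositions from xᵢ = zᵢ/(1+ψ(Kᵢ−1)), yᵢ = Kᵢxᵢ:
  A: x = 0.130, y = 0.312
  B: x = 0.137, y = 0.256
  C: x = 0.051, y = 0.076
  D: x = 0.483, y = 0.300
  E: x = 0.198, y = 0.056

ψ = 0.829, x_E = 0.198, y_E = 0.056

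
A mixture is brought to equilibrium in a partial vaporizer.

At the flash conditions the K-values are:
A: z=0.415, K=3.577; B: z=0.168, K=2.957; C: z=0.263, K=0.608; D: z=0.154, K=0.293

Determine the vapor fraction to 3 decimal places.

ψ = 0.883

Material balance + equilibrium reduce to Σ zᵢ(Kᵢ−1)/(1+ψ(Kᵢ−1)) = 0.
Feasibility: ΣzᵢKᵢ = 2.186, Σzᵢ/Kᵢ = 1.131 — both > 1, two phases present.
Iterate (Newton) starting at ψ = 0.58:
  ψ = 0.580: g = 0.2647, g' = -0.873 → ψ = 0.883
Converged at ψ = 0.883.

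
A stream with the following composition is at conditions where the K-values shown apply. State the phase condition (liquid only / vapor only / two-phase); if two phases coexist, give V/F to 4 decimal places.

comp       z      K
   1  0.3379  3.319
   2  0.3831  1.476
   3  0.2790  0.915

ΣzᵢKᵢ = 1.9422; Σzᵢ/Kᵢ = 0.6663.
Since Σzᵢ/Kᵢ < 1 the mixture is above its dew point — single vapor phase.

vapor only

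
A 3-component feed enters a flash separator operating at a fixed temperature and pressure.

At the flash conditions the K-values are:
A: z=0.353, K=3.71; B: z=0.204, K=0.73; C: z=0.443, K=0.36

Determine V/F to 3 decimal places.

V/F = 0.417

Material balance + equilibrium reduce to Σ zᵢ(Kᵢ−1)/(1+V/F(Kᵢ−1)) = 0.
g(0) = ΣzᵢKᵢ − 1 = 0.618 and g(1) = 1 − Σzᵢ/Kᵢ = -0.605, so a root lies in (0, 1).
Iterate (Newton) starting at V/F = 0.5:
  V/F = 0.500: g = -0.0744, g' = -0.880 → V/F = 0.415
  V/F = 0.415: g = 0.0018, g' = -0.929 → V/F = 0.417
Converged at V/F = 0.417.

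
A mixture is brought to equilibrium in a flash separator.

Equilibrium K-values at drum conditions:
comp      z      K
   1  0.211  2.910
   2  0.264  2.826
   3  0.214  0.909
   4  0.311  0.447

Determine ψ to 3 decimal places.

ψ = 0.845

Rachford–Rice: g(ψ) = Σ zᵢ(Kᵢ−1)/(1+ψ(Kᵢ−1)) = 0.
Feasibility: ΣzᵢKᵢ = 1.694, Σzᵢ/Kᵢ = 1.097 — both > 1, two phases present.
Iterate (Newton) starting at ψ = 0.5:
  ψ = 0.500: g = 0.2000, g' = -0.626 → ψ = 0.820
  ψ = 0.820: g = 0.0145, g' = -0.578 → ψ = 0.845
Converged at ψ = 0.845.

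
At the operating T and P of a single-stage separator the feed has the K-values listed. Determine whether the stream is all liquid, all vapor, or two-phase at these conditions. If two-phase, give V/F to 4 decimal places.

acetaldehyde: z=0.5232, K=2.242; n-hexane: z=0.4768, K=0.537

ΣzᵢKᵢ = 1.4291; Σzᵢ/Kᵢ = 1.1213.
Both exceed 1, so a two-phase solution exists.
Binary case is linear: z₁(K₁−1)(1+ψ(K₂−1)) + z₂(K₂−1)(1+ψ(K₁−1)) = 0
⇒ ψ = [z₁(K₁−1)+z₂(K₂−1)] / [−(K₁−1)(K₂−1)] = 0.42906/0.57505 = 0.7461

two-phase, V/F = 0.7461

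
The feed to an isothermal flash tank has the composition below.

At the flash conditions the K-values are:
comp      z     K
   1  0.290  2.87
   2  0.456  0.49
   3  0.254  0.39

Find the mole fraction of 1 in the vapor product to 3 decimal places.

Material balance + equilibrium reduce to Σ zᵢ(Kᵢ−1)/(1+V/F(Kᵢ−1)) = 0.
Check two-phase: ΣzᵢKᵢ = 1.155 > 1 and Σzᵢ/Kᵢ = 1.683 > 1, so g(0) = 0.155 > 0 and g(1) = -0.683 < 0.
Newton–Raphson from V/F = 0.5:
  V/F = 0.500: g = -0.2548, g' = -0.680 → V/F = 0.125
  V/F = 0.125: g = 0.0231, g' = -0.912 → V/F = 0.151
Converged at V/F = 0.151.
Compositions from xᵢ = zᵢ/(1+V/F(Kᵢ−1)), yᵢ = Kᵢxᵢ:
  1: x = 0.226, y = 0.649
  2: x = 0.494, y = 0.242
  3: x = 0.280, y = 0.109

y_1 = 0.649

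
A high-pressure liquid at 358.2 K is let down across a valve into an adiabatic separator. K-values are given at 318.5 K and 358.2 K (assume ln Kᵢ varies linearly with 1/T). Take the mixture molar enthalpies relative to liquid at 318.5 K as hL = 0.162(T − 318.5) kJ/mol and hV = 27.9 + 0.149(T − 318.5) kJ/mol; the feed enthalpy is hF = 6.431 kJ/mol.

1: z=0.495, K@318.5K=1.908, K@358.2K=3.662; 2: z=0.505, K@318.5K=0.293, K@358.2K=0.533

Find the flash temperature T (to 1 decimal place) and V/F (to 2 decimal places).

T = 321.3 K, V/F = 0.21

Adiabatic flash: solve Rachford–Rice at each trial T, then check hF = ψ·hV(T) + (1−ψ)·hL(T).
  T = 318.5 K: K = (1.908, 0.293), RR gives ψ = 0.144, H_out = 4.017 kJ/mol
  T = 358.2 K: K = (3.662, 0.533), RR gives ψ = 0.870, H_out = 30.262 kJ/mol
  T = 338.4 K: K = (2.697, 0.402), RR gives ψ = 0.531, H_out = 17.895 kJ/mol
  T = 328.4 K: K = (2.278, 0.345), RR gives ψ = 0.360, H_out = 11.612 kJ/mol
  T = 323.4 K: K = (2.086, 0.318), RR gives ψ = 0.261, H_out = 8.051 kJ/mol
  T = 320.9 K: K = (1.994, 0.305), RR gives ψ = 0.204, H_out = 6.079 kJ/mol
  T = 322.1 K: K = (2.038, 0.311), RR gives ψ = 0.232, H_out = 7.045 kJ/mol
Linear interpolation between T = 320.9 (H_out = 6.079) and T = 322.1 (H_out = 7.045) on hF = 6.431 gives T ≈ 321.3 K, at which ψ = 0.21.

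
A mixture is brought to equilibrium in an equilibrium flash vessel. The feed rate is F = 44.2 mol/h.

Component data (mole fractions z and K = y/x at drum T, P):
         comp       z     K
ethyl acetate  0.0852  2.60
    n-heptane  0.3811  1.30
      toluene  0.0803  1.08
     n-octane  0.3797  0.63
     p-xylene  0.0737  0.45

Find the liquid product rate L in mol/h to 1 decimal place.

L = 31.6 mol/h

Newton–Raphson from ψ = 0.51:
  ψ = 0.5100: g = -0.04911, g' = -0.2145 → ψ = 0.2810
  ψ = 0.2810: g = 0.00102, g' = -0.2294 → ψ = 0.2855
Converged at ψ = 0.2855.
Then V = ψ·F = 0.2855·44.2 = 12.6 mol/h and L = F − V = 31.6 mol/h.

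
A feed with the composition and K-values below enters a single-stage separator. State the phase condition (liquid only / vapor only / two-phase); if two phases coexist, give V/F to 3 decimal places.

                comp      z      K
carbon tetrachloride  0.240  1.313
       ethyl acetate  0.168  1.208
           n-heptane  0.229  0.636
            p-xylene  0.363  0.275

ΣzᵢKᵢ = 0.764; Σzᵢ/Kᵢ = 2.002.
Since ΣzᵢKᵢ < 1 the mixture is below its bubble point — single liquid phase.

liquid only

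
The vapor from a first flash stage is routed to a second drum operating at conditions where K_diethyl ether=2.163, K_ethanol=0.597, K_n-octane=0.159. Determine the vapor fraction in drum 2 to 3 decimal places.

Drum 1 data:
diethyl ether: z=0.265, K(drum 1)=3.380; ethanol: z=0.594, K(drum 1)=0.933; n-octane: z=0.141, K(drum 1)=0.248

Drum 1:
Rachford–Rice: g(ψ₁) = Σ zᵢ(Kᵢ−1)/(1+ψ₁(Kᵢ−1)) = 0.
g(0) = ΣzᵢKᵢ − 1 = 0.485 and g(1) = 1 − Σzᵢ/Kᵢ = -0.284, so a root lies in (0, 1).
Newton iteration, ψ₁⁰ = 0.37:
  ψ₁ = 0.370: g = 0.1477, g' = -0.580 → ψ₁ = 0.624
  ψ₁ = 0.624: g = 0.0122, g' = -0.529 → ψ₁ = 0.648
  ψ₁ = 0.648: g = -0.0001, g' = -0.538 → ψ₁ = 0.647
Converged at ψ₁ = 0.647.
Drum-1 compositions:
  diethyl ether: x = 0.104, y = 0.353
  ethanol: x = 0.621, y = 0.579
  n-octane: x = 0.275, y = 0.068
Drum-2 feed = drum-1 vapor: z₂ = (0.3525, 0.5793, 0.0681).
Drum 2:
Let ψ₂ = V/F and solve Σ zᵢ(Kᵢ−1)/(1+ψ₂(Kᵢ−1)) = 0.
g(0) = ΣzᵢKᵢ − 1 = 0.119 and g(1) = 1 − Σzᵢ/Kᵢ = -0.562, so a root lies in (0, 1).
Newton–Raphson from ψ₂ = 0.65:
  ψ₂ = 0.650: g = -0.2093, g' = -0.562 → ψ₂ = 0.278
  ψ₂ = 0.278: g = -0.0277, g' = -0.474 → ψ₂ = 0.219
  ψ₂ = 0.219: g = 0.0004, g' = -0.488 → ψ₂ = 0.220
Converged at ψ₂ = 0.220.
  diethyl ether: x = 0.281, y = 0.607
  ethanol: x = 0.636, y = 0.379
  n-octane: x = 0.084, y = 0.013

V/F (drum 2) = 0.220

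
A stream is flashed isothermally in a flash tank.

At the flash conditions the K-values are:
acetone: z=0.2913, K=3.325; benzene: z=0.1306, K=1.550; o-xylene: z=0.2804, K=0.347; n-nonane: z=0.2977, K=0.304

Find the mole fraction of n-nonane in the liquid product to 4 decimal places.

Material balance + equilibrium reduce to Σ zᵢ(Kᵢ−1)/(1+β(Kᵢ−1)) = 0.
Feasibility: ΣzᵢKᵢ = 1.3588, Σzᵢ/Kᵢ = 1.9592 — both > 1, two phases present.
Newton iteration, β⁰ = 0.69:
  β = 0.6900: g = -0.41977, g' = -1.1828 → β = 0.3351
  β = 0.3351: g = -0.06330, g' = -0.9669 → β = 0.2696
  β = 0.2696: g = 0.00154, g' = -1.0195 → β = 0.2712
Converged at β = 0.2712.
Compositions from xᵢ = zᵢ/(1+β(Kᵢ−1)), yᵢ = Kᵢxᵢ:
  acetone: x = 0.1787, y = 0.5941
  benzene: x = 0.1137, y = 0.1762
  o-xylene: x = 0.3407, y = 0.1182
  n-nonane: x = 0.3670, y = 0.1116

x_n-nonane = 0.3670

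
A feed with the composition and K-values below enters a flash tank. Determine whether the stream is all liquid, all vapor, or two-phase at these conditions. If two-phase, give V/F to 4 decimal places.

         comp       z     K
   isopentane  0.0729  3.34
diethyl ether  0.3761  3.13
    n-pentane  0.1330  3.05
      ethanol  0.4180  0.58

ΣzᵢKᵢ = 2.0688; Σzᵢ/Kᵢ = 0.9063.
Since Σzᵢ/Kᵢ < 1 the mixture is above its dew point — single vapor phase.

all vapor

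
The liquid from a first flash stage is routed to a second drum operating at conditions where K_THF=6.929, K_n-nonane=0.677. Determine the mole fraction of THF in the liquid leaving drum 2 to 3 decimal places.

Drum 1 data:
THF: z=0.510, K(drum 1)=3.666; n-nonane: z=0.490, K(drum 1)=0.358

x_THF (drum 2) = 0.052

Drum 1:
Newton–Raphson from ψ₁ = 0.35:
  ψ₁ = 0.350: g = 0.2976, g' = -1.306 → ψ₁ = 0.578
  ψ₁ = 0.578: g = 0.0350, g' = -1.072 → ψ₁ = 0.611
Converged at ψ₁ = 0.611.
Drum-1 compositions:
  THF: x = 0.194, y = 0.711
  n-nonane: x = 0.806, y = 0.289
Drum-2 feed = drum-1 liquid: z₂ = (0.1941, 0.8059).
Drum 2:
Let ψ₂ = V/F and solve Σ zᵢ(Kᵢ−1)/(1+ψ₂(Kᵢ−1)) = 0.
Feasibility: ΣzᵢKᵢ = 1.890, Σzᵢ/Kᵢ = 1.218 — both > 1, two phases present.
Newton iteration, ψ₂⁰ = 0.5:
  ψ₂ = 0.500: g = -0.0202, g' = -0.554 → ψ₂ = 0.464
  ψ₂ = 0.464: g = 0.0009, g' = -0.602 → ψ₂ = 0.465
Converged at ψ₂ = 0.465.
  THF: x = 0.052, y = 0.358
  n-nonane: x = 0.948, y = 0.642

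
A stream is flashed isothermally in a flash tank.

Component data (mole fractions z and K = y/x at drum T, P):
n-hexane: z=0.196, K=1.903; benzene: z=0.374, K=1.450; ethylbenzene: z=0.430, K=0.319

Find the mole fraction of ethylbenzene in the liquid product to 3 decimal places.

Newton iteration, ψ⁰ = 0.5:
  ψ = 0.500: g = -0.1847, g' = -0.585 → ψ = 0.184
  ψ = 0.184: g = -0.0277, g' = -0.443 → ψ = 0.122
  ψ = 0.122: g = -0.0003, g' = -0.435 → ψ = 0.121
Converged at ψ = 0.121.
Compositions from xᵢ = zᵢ/(1+ψ(Kᵢ−1)), yᵢ = Kᵢxᵢ:
  n-hexane: x = 0.177, y = 0.336
  benzene: x = 0.355, y = 0.514
  ethylbenzene: x = 0.469, y = 0.149

x_ethylbenzene = 0.469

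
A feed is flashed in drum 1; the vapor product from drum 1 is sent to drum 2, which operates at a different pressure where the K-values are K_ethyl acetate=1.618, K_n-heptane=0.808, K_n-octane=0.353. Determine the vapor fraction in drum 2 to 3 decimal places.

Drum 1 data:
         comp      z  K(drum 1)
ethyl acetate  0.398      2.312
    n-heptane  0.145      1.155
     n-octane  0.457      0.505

Drum 1:
Let ψ₁ = V/F and solve Σ zᵢ(Kᵢ−1)/(1+ψ₁(Kᵢ−1)) = 0.
Feasibility: ΣzᵢKᵢ = 1.318, Σzᵢ/Kᵢ = 1.203 — both > 1, two phases present.
Newton iteration, ψ₁⁰ = 0.5:
  ψ₁ = 0.500: g = 0.0356, g' = -0.451 → ψ₁ = 0.579
  ψ₁ = 0.579: g = 0.0003, g' = -0.444 → ψ₁ = 0.580
Converged at ψ₁ = 0.580.
Drum-1 compositions:
  ethyl acetate: x = 0.226, y = 0.523
  n-heptane: x = 0.133, y = 0.154
  n-octane: x = 0.641, y = 0.324
Drum-2 feed = drum-1 vapor: z₂ = (0.5227, 0.1537, 0.3236).
Drum 2:
Rachford–Rice: g(ψ₂) = Σ zᵢ(Kᵢ−1)/(1+ψ₂(Kᵢ−1)) = 0.
Feasibility: ΣzᵢKᵢ = 1.084, Σzᵢ/Kᵢ = 1.430 — both > 1, two phases present.
Iterate (Newton) starting at ψ₂ = 0.5:
  ψ₂ = 0.500: g = -0.0954, g' = -0.419 → ψ₂ = 0.273
  ψ₂ = 0.273: g = -0.0089, g' = -0.352 → ψ₂ = 0.247
Converged at ψ₂ = 0.247.
  ethyl acetate: x = 0.453, y = 0.734
  n-heptane: x = 0.161, y = 0.130
  n-octane: x = 0.385, y = 0.136

V/F (drum 2) = 0.247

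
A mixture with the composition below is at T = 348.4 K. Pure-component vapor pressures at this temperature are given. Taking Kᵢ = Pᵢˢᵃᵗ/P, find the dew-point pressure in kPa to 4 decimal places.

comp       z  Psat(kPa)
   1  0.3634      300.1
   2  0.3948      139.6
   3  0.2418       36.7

Pdew = 94.0949 kPa

At the dew point ψ → 1, so Σzᵢ/Kᵢ = 1 with Kᵢ = Pᵢˢᵃᵗ/P ⇒ 1/P = Σzᵢ/Pᵢˢᵃᵗ.
1/P = 0.3634/300.1 + 0.3948/139.6 + 0.2418/36.7 = 0.0106276 ⇒ P = 94.0949 kPa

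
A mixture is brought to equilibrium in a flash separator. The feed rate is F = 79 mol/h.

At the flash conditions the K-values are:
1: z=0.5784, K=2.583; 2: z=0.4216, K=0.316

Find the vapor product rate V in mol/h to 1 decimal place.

V = 45.8 mol/h

Binary case is linear: z₁(K₁−1)(1+ψ(K₂−1)) + z₂(K₂−1)(1+ψ(K₁−1)) = 0
⇒ ψ = [z₁(K₁−1)+z₂(K₂−1)] / [−(K₁−1)(K₂−1)] = 0.62723/1.08277 = 0.5793
Then V = ψ·F = 0.5793·79 = 45.8 mol/h and L = F − V = 33.2 mol/h.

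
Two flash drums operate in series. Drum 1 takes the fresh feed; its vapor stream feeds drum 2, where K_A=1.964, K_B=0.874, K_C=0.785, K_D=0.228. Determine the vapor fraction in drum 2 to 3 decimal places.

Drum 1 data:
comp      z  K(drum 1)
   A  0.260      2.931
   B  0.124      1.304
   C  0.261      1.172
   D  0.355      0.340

Drum 1:
Material balance + equilibrium reduce to Σ zᵢ(Kᵢ−1)/(1+ψ₁(Kᵢ−1)) = 0.
Check two-phase: ΣzᵢKᵢ = 1.350 > 1 and Σzᵢ/Kᵢ = 1.451 > 1, so g(0) = 0.350 > 0 and g(1) = -0.451 < 0.
Newton iteration, ψ₁⁰ = 0.44:
  ψ₁ = 0.440: g = 0.0162, g' = -0.606 → ψ₁ = 0.467
Converged at ψ₁ = 0.467.
Drum-1 compositions:
  A: x = 0.137, y = 0.401
  B: x = 0.109, y = 0.142
  C: x = 0.242, y = 0.283
  D: x = 0.513, y = 0.174
Drum-2 feed = drum-1 vapor: z₂ = (0.4008, 0.1416, 0.2832, 0.1744).
Drum 2:
Rachford–Rice: g(ψ₂) = Σ zᵢ(Kᵢ−1)/(1+ψ₂(Kᵢ−1)) = 0.
g(0) = ΣzᵢKᵢ − 1 = 0.173 and g(1) = 1 − Σzᵢ/Kᵢ = -0.492, so a root lies in (0, 1).
Newton–Raphson from ψ₂ = 0.5:
  ψ₂ = 0.500: g = -0.0459, g' = -0.464 → ψ₂ = 0.401
  ψ₂ = 0.401: g = -0.0019, g' = -0.430 → ψ₂ = 0.397
Converged at ψ₂ = 0.397.
  A: x = 0.290, y = 0.569
  B: x = 0.149, y = 0.130
  C: x = 0.310, y = 0.243
  D: x = 0.251, y = 0.057

V/F (drum 2) = 0.397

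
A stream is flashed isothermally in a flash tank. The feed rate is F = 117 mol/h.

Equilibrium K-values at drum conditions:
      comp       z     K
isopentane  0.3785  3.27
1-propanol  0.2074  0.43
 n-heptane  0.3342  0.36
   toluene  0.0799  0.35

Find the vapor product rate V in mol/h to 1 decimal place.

Newton iteration, ψ⁰ = 0.67:
  ψ = 0.6700: g = -0.31689, g' = -1.0088 → ψ = 0.3559
  ψ = 0.3559: g = -0.01757, g' = -0.9895 → ψ = 0.3381
  ψ = 0.3381: g = 0.00014, g' = -1.0061 → ψ = 0.3383
Converged at ψ = 0.3383.
Then V = ψ·F = 0.3383·117 = 39.6 mol/h and L = F − V = 77.4 mol/h.

V = 39.6 mol/h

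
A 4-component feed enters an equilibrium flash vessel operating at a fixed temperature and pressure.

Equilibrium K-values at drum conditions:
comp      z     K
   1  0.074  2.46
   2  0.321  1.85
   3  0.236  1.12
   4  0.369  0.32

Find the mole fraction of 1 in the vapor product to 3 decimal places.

y_1 = 0.125

Iterate (Newton) starting at V/F = 0.37:
  V/F = 0.370: g = -0.0304, g' = -0.508 → V/F = 0.310
  V/F = 0.310: g = -0.0004, g' = -0.497 → V/F = 0.309
Converged at V/F = 0.309.
Compositions from xᵢ = zᵢ/(1+V/F(Kᵢ−1)), yᵢ = Kᵢxᵢ:
  1: x = 0.051, y = 0.125
  2: x = 0.254, y = 0.470
  3: x = 0.228, y = 0.255
  4: x = 0.467, y = 0.150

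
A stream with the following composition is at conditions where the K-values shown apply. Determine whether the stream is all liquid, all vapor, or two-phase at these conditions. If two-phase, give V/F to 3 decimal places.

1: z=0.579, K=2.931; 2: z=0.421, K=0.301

two-phase, V/F = 0.610

ΣzᵢKᵢ = 1.824; Σzᵢ/Kᵢ = 1.596.
Both exceed 1, so a two-phase solution exists.
Rachford–Rice: g(ψ) = Σ zᵢ(Kᵢ−1)/(1+ψ(Kᵢ−1)) = 0.
Binary case is linear: z₁(K₁−1)(1+ψ(K₂−1)) + z₂(K₂−1)(1+ψ(K₁−1)) = 0
⇒ ψ = [z₁(K₁−1)+z₂(K₂−1)] / [−(K₁−1)(K₂−1)] = 0.8238/1.3498 = 0.610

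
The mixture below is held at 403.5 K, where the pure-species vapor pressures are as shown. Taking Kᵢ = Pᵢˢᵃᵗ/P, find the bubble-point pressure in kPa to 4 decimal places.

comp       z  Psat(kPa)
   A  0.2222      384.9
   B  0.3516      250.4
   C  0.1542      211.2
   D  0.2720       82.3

At the bubble point ψ → 0, so ΣzᵢKᵢ = 1 with Kᵢ = Pᵢˢᵃᵗ/P ⇒ P = ΣzᵢPᵢˢᵃᵗ.
P = 0.2222·384.9 + 0.3516·250.4 + 0.1542·211.2 + 0.2720·82.3 = 228.5181 kPa

Pbub = 228.5181 kPa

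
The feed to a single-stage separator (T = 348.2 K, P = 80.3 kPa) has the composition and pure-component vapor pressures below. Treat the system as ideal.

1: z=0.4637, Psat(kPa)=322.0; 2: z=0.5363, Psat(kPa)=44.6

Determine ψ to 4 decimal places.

Raoult's law: Kᵢ = Pᵢˢᵃᵗ/P = Pᵢˢᵃᵗ/80.3.
  K_1 = 322.0/80.3 = 4.009963, K_2 = 44.6/80.3 = 0.555417
Binary case is linear: z₁(K₁−1)(1+ψ(K₂−1)) + z₂(K₂−1)(1+ψ(K₁−1)) = 0
⇒ ψ = [z₁(K₁−1)+z₂(K₂−1)] / [−(K₁−1)(K₂−1)] = 1.15729/1.33818 = 0.8648

ψ = 0.8648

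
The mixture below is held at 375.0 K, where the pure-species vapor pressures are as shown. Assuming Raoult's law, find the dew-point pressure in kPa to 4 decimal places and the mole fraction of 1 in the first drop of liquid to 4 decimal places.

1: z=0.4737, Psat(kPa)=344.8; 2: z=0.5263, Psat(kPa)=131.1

Pdew = 185.5862 kPa, x_1 = 0.2550

At the dew point ψ → 1, so Σzᵢ/Kᵢ = 1 with Kᵢ = Pᵢˢᵃᵗ/P ⇒ 1/P = Σzᵢ/Pᵢˢᵃᵗ.
1/P = 0.4737/344.8 + 0.5263/131.1 = 0.0053883 ⇒ P = 185.5862 kPa
xᵢ = zᵢP/Pᵢˢᵃᵗ ⇒ x_1 = 0.4737·185.5862/344.8 = 0.2550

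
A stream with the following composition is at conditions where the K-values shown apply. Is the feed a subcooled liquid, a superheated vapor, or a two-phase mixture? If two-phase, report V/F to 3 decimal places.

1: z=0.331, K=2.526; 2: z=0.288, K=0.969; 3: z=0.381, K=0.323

two-phase, V/F = 0.322

ΣzᵢKᵢ = 1.238; Σzᵢ/Kᵢ = 1.608.
Both exceed 1, so a two-phase solution exists.
Rachford–Rice: g(ψ) = Σ zᵢ(Kᵢ−1)/(1+ψ(Kᵢ−1)) = 0.
Iterate (Newton) starting at ψ = 0.5:
  ψ = 0.500: g = -0.1125, g' = -0.647 → ψ = 0.326
  ψ = 0.326: g = -0.0028, g' = -0.632 → ψ = 0.322
Converged at ψ = 0.322.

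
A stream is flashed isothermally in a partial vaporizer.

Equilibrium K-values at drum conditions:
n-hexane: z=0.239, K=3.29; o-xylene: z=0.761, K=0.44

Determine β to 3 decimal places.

β = 0.094

Rachford–Rice: g(β) = Σ zᵢ(Kᵢ−1)/(1+β(Kᵢ−1)) = 0.
g(0) = ΣzᵢKᵢ − 1 = 0.121 and g(1) = 1 − Σzᵢ/Kᵢ = -0.802, so a root lies in (0, 1).
Newton iteration, β⁰ = 0.5:
  β = 0.500: g = -0.3367, g' = -0.733 → β = 0.040
  β = 0.040: g = 0.0649, g' = -1.300 → β = 0.090
  β = 0.090: g = 0.0046, g' = -1.125 → β = 0.094
Converged at β = 0.094.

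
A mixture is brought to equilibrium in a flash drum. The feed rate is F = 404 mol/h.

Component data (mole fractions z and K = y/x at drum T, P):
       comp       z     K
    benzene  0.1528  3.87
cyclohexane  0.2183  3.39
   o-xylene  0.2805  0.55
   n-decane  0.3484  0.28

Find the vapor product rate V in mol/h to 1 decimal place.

V = 148.0 mol/h

Rachford–Rice: g(ψ) = Σ zᵢ(Kᵢ−1)/(1+ψ(Kᵢ−1)) = 0.
Feasibility: ΣzᵢKᵢ = 1.5832, Σzᵢ/Kᵢ = 1.8582 — both > 1, two phases present.
Iterate (Newton) starting at ψ = 0.69:
  ψ = 0.6900: g = -0.33748, g' = -1.1521 → ψ = 0.3971
  ψ = 0.3971: g = -0.03232, g' = -1.0416 → ψ = 0.3661
  ψ = 0.3661: g = 0.00040, g' = -1.0685 → ψ = 0.3664
Converged at ψ = 0.3664.
Then V = ψ·F = 0.3664·404 = 148.0 mol/h and L = F − V = 256.0 mol/h.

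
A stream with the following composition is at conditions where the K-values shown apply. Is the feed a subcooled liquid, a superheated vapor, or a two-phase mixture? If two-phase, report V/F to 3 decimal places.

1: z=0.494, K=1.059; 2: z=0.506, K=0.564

ΣzᵢKᵢ = 0.809; Σzᵢ/Kᵢ = 1.364.
Since ΣzᵢKᵢ < 1 the mixture is below its bubble point — single liquid phase.

subcooled liquid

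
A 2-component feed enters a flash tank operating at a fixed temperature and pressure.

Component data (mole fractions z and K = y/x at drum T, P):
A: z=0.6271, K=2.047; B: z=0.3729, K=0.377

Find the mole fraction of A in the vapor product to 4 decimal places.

Let ψ = V/F and solve Σ zᵢ(Kᵢ−1)/(1+ψ(Kᵢ−1)) = 0.
Feasibility: ΣzᵢKᵢ = 1.4243, Σzᵢ/Kᵢ = 1.2955 — both > 1, two phases present.
Iterate (Newton) starting at ψ = 0.62:
  ψ = 0.6200: g = 0.01960, g' = -0.6370 → ψ = 0.6508
  ψ = 0.6508: g = -0.00023, g' = -0.6526 → ψ = 0.6504
Converged at ψ = 0.6504.
Compositions from xᵢ = zᵢ/(1+ψ(Kᵢ−1)), yᵢ = Kᵢxᵢ:
  A: x = 0.3731, y = 0.7636
  B: x = 0.6269, y = 0.2364

y_A = 0.7636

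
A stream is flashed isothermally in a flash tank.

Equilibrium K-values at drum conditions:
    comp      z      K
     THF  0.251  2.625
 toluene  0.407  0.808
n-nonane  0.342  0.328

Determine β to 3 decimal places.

β = 0.137

Rachford–Rice: g(β) = Σ zᵢ(Kᵢ−1)/(1+β(Kᵢ−1)) = 0.
g(0) = ΣzᵢKᵢ − 1 = 0.100 and g(1) = 1 − Σzᵢ/Kᵢ = -0.642, so a root lies in (0, 1).
Newton–Raphson from β = 0.5:
  β = 0.500: g = -0.2075, g' = -0.570 → β = 0.136
  β = 0.136: g = 0.0008, g' = -0.647 → β = 0.137
Converged at β = 0.137.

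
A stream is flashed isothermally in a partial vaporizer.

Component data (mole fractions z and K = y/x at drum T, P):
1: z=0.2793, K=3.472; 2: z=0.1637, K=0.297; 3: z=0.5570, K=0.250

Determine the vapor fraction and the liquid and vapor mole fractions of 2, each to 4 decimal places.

ψ = 0.0862, x_2 = 0.1743, y_2 = 0.0518

Material balance + equilibrium reduce to Σ zᵢ(Kᵢ−1)/(1+ψ(Kᵢ−1)) = 0.
Feasibility: ΣzᵢKᵢ = 1.1576, Σzᵢ/Kᵢ = 2.8596 — both > 1, two phases present.
Newton–Raphson from ψ = 0.42:
  ψ = 0.4200: g = -0.43441, g' = -1.2414 → ψ = 0.0701
  ψ = 0.0701: g = 0.02652, g' = -1.6785 → ψ = 0.0859
  ψ = 0.0859: g = 0.00054, g' = -1.6109 → ψ = 0.0862
Converged at ψ = 0.0862.
Compositions from xᵢ = zᵢ/(1+ψ(Kᵢ−1)), yᵢ = Kᵢxᵢ:
  1: x = 0.2302, y = 0.7994
  2: x = 0.1743, y = 0.0518
  3: x = 0.5955, y = 0.1489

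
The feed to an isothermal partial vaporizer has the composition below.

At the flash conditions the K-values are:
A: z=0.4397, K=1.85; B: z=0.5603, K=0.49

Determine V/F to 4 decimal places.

Material balance + equilibrium reduce to Σ zᵢ(Kᵢ−1)/(1+V/F(Kᵢ−1)) = 0.
g(0) = ΣzᵢKᵢ − 1 = 0.0880 and g(1) = 1 − Σzᵢ/Kᵢ = -0.3811, so a root lies in (0, 1).
Binary case is linear: z₁(K₁−1)(1+V/F(K₂−1)) + z₂(K₂−1)(1+V/F(K₁−1)) = 0
⇒ V/F = [z₁(K₁−1)+z₂(K₂−1)] / [−(K₁−1)(K₂−1)] = 0.08799/0.43350 = 0.2030

V/F = 0.2030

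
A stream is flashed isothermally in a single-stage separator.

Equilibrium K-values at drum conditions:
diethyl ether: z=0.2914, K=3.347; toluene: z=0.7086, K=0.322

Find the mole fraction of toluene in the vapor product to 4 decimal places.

Binary case is linear: z₁(K₁−1)(1+β(K₂−1)) + z₂(K₂−1)(1+β(K₁−1)) = 0
⇒ β = [z₁(K₁−1)+z₂(K₂−1)] / [−(K₁−1)(K₂−1)] = 0.20349/1.59127 = 0.1279
Compositions from xᵢ = zᵢ/(1+β(Kᵢ−1)), yᵢ = Kᵢxᵢ:
  diethyl ether: x = 0.2241, y = 0.7502
  toluene: x = 0.7759, y = 0.2498

y_toluene = 0.2498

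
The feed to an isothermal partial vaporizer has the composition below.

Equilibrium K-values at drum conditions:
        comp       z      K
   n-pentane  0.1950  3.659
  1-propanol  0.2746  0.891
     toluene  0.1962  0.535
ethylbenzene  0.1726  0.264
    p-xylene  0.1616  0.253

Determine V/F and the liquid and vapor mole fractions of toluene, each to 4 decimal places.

Rachford–Rice: g(V/F) = Σ zᵢ(Kᵢ−1)/(1+V/F(Kᵢ−1)) = 0.
g(0) = ΣzᵢKᵢ − 1 = 0.1496 and g(1) = 1 − Σzᵢ/Kᵢ = -1.0207, so a root lies in (0, 1).
Iterate (Newton) starting at V/F = 0.65:
  V/F = 0.6500: g = -0.45112, g' = -0.9605 → V/F = 0.1803
  V/F = 0.1803: g = -0.06564, g' = -0.9285 → V/F = 0.1096
  V/F = 0.1096: g = 0.00537, g' = -1.0946 → V/F = 0.1145
  V/F = 0.1145: g = 0.00004, g' = -1.0801 → V/F = 0.1146
Converged at V/F = 0.1146.
Compositions from xᵢ = zᵢ/(1+V/F(Kᵢ−1)), yᵢ = Kᵢxᵢ:
  n-pentane: x = 0.1495, y = 0.5469
  1-propanol: x = 0.2781, y = 0.2478
  toluene: x = 0.2072, y = 0.1109
  ethylbenzene: x = 0.1885, y = 0.0498
  p-xylene: x = 0.1767, y = 0.0447

V/F = 0.1146, x_toluene = 0.2072, y_toluene = 0.1109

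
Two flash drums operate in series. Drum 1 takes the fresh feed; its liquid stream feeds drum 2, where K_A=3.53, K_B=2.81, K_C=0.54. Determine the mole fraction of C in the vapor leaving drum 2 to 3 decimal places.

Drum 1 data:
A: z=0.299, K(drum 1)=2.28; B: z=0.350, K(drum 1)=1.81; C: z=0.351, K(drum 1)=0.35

y_C (drum 2) = 0.442

Drum 1:
Rachford–Rice: g(ψ₁) = Σ zᵢ(Kᵢ−1)/(1+ψ₁(Kᵢ−1)) = 0.
Feasibility: ΣzᵢKᵢ = 1.438, Σzᵢ/Kᵢ = 1.327 — both > 1, two phases present.
Iterate (Newton) starting at ψ₁ = 0.5:
  ψ₁ = 0.500: g = 0.0971, g' = -0.624 → ψ₁ = 0.656
  ψ₁ = 0.656: g = -0.0044, g' = -0.693 → ψ₁ = 0.649
Converged at ψ₁ = 0.649.
Drum-1 compositions:
  A: x = 0.163, y = 0.372
  B: x = 0.229, y = 0.415
  C: x = 0.607, y = 0.213
Drum-2 feed = drum-1 liquid: z₂ = (0.1633, 0.2294, 0.6074).
Drum 2:
Rachford–Rice: g(ψ₂) = Σ zᵢ(Kᵢ−1)/(1+ψ₂(Kᵢ−1)) = 0.
g(0) = ΣzᵢKᵢ − 1 = 0.549 and g(1) = 1 − Σzᵢ/Kᵢ = -0.253, so a root lies in (0, 1).
Iterate (Newton) starting at ψ₂ = 0.32:
  ψ₂ = 0.320: g = 0.1636, g' = -0.797 → ψ₂ = 0.525
  ψ₂ = 0.525: g = 0.0219, g' = -0.614 → ψ₂ = 0.561
Converged at ψ₂ = 0.561.
  A: x = 0.067, y = 0.238
  B: x = 0.114, y = 0.320
  C: x = 0.819, y = 0.442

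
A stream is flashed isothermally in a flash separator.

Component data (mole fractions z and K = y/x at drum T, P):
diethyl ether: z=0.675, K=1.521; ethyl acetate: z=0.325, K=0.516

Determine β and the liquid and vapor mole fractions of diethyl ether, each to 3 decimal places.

β = 0.771, x_diethyl ether = 0.482, y_diethyl ether = 0.733

Rachford–Rice: g(β) = Σ zᵢ(Kᵢ−1)/(1+β(Kᵢ−1)) = 0.
g(0) = ΣzᵢKᵢ − 1 = 0.194 and g(1) = 1 − Σzᵢ/Kᵢ = -0.074, so a root lies in (0, 1).
Binary case is linear: z₁(K₁−1)(1+β(K₂−1)) + z₂(K₂−1)(1+β(K₁−1)) = 0
⇒ β = [z₁(K₁−1)+z₂(K₂−1)] / [−(K₁−1)(K₂−1)] = 0.1944/0.2522 = 0.771
Compositions from xᵢ = zᵢ/(1+β(Kᵢ−1)), yᵢ = Kᵢxᵢ:
  diethyl ether: x = 0.482, y = 0.733
  ethyl acetate: x = 0.518, y = 0.267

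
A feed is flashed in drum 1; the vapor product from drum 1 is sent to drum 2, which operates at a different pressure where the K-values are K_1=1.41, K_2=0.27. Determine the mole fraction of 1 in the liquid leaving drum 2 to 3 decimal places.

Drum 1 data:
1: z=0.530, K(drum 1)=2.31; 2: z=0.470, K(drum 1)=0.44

x_1 (drum 2) = 0.640

Drum 1:
Let ψ₁ = V/F and solve Σ zᵢ(Kᵢ−1)/(1+ψ₁(Kᵢ−1)) = 0.
Feasibility: ΣzᵢKᵢ = 1.431, Σzᵢ/Kᵢ = 1.298 — both > 1, two phases present.
Binary case is linear: z₁(K₁−1)(1+ψ₁(K₂−1)) + z₂(K₂−1)(1+ψ₁(K₁−1)) = 0
⇒ ψ₁ = [z₁(K₁−1)+z₂(K₂−1)] / [−(K₁−1)(K₂−1)] = 0.4311/0.7336 = 0.588
Drum-1 compositions:
  1: x = 0.299, y = 0.692
  2: x = 0.701, y = 0.308
Drum-2 feed = drum-1 vapor: z₂ = (0.6918, 0.3082).
Drum 2:
Binary case is linear: z₁(K₁−1)(1+ψ₂(K₂−1)) + z₂(K₂−1)(1+ψ₂(K₁−1)) = 0
⇒ ψ₂ = [z₁(K₁−1)+z₂(K₂−1)] / [−(K₁−1)(K₂−1)] = 0.0586/0.2993 = 0.196
  1: x = 0.640, y = 0.903
  2: x = 0.360, y = 0.097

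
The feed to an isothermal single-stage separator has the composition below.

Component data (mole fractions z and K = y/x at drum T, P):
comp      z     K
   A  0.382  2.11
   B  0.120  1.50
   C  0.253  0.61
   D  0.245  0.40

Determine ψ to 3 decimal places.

Material balance + equilibrium reduce to Σ zᵢ(Kᵢ−1)/(1+ψ(Kᵢ−1)) = 0.
Feasibility: ΣzᵢKᵢ = 1.238, Σzᵢ/Kᵢ = 1.288 — both > 1, two phases present.
Iterate (Newton) starting at ψ = 0.5:
  ψ = 0.500: g = -0.0119, g' = -0.453 → ψ = 0.474
Converged at ψ = 0.474.

ψ = 0.474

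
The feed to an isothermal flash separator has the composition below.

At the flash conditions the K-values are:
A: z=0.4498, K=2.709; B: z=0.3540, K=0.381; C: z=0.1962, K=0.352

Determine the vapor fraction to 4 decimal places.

ψ = 0.3927

Rachford–Rice: g(ψ) = Σ zᵢ(Kᵢ−1)/(1+ψ(Kᵢ−1)) = 0.
Check two-phase: ΣzᵢKᵢ = 1.4224 > 1 and Σzᵢ/Kᵢ = 1.6526 > 1, so g(0) = 0.4224 > 0 and g(1) = -0.6526 < 0.
Newton iteration, ψ⁰ = 0.5:
  ψ = 0.5000: g = -0.09091, g' = -0.8468 → ψ = 0.3926
  ψ = 0.3926: g = 0.00002, g' = -0.8554 → ψ = 0.3927
Converged at ψ = 0.3927.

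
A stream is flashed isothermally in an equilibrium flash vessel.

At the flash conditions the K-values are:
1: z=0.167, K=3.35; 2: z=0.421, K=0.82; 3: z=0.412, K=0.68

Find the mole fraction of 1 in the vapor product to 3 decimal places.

y_1 = 0.323

Material balance + equilibrium reduce to Σ zᵢ(Kᵢ−1)/(1+ψ(Kᵢ−1)) = 0.
Feasibility: ΣzᵢKᵢ = 1.185, Σzᵢ/Kᵢ = 1.169 — both > 1, two phases present.
Newton iteration, ψ⁰ = 0.38:
  ψ = 0.380: g = -0.0241, g' = -0.328 → ψ = 0.306
  ψ = 0.306: g = 0.0018, g' = -0.379 → ψ = 0.311
Converged at ψ = 0.311.
Compositions from xᵢ = zᵢ/(1+ψ(Kᵢ−1)), yᵢ = Kᵢxᵢ:
  1: x = 0.096, y = 0.323
  2: x = 0.446, y = 0.366
  3: x = 0.458, y = 0.311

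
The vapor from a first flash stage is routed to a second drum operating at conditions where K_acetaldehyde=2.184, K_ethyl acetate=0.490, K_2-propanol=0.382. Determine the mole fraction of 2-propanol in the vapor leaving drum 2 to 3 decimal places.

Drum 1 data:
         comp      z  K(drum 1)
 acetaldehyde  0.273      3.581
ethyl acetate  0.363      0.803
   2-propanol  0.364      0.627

Drum 1:
Rachford–Rice: g(ψ₁) = Σ zᵢ(Kᵢ−1)/(1+ψ₁(Kᵢ−1)) = 0.
g(0) = ΣzᵢKᵢ − 1 = 0.497 and g(1) = 1 − Σzᵢ/Kᵢ = -0.109, so a root lies in (0, 1).
Iterate (Newton) starting at ψ₁ = 0.61:
  ψ₁ = 0.610: g = 0.0167, g' = -0.377 → ψ₁ = 0.654
  ψ₁ = 0.654: g = 0.0004, g' = -0.359 → ψ₁ = 0.655
Converged at ψ₁ = 0.655.
Drum-1 compositions:
  acetaldehyde: x = 0.101, y = 0.363
  ethyl acetate: x = 0.417, y = 0.335
  2-propanol: x = 0.482, y = 0.302
Drum-2 feed = drum-1 vapor: z₂ = (0.3632, 0.3347, 0.3021).
Drum 2:
Let ψ₂ = V/F and solve Σ zᵢ(Kᵢ−1)/(1+ψ₂(Kᵢ−1)) = 0.
g(0) = ΣzᵢKᵢ − 1 = 0.073 and g(1) = 1 − Σzᵢ/Kᵢ = -0.640, so a root lies in (0, 1).
Newton iteration, ψ₂⁰ = 0.5:
  ψ₂ = 0.500: g = -0.2291, g' = -0.599 → ψ₂ = 0.118
  ψ₂ = 0.118: g = -0.0055, g' = -0.625 → ψ₂ = 0.109
Converged at ψ₂ = 0.109.
  acetaldehyde: x = 0.322, y = 0.703
  ethyl acetate: x = 0.354, y = 0.174
  2-propanol: x = 0.324, y = 0.124

y_2-propanol (drum 2) = 0.124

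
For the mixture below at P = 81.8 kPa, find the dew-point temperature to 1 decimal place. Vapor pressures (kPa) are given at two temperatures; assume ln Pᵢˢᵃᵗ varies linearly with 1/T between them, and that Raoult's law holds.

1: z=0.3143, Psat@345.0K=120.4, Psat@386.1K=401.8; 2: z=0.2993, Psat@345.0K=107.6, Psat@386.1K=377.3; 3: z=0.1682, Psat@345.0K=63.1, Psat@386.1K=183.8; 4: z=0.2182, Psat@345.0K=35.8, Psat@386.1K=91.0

Dew-point temperature: Σzᵢ·P/Pᵢˢᵃᵗ(T) = 1. Interpolate ln Pᵢˢᵃᵗ = aᵢ + bᵢ/T.
  T = 345.0 K: ΣzᵢP/Pᵢˢᵃᵗ = 1.1577
  T = 386.1 K: ΣzᵢP/Pᵢˢᵃᵗ = 0.3999
  T = 365.6 K: ΣzᵢP/Pᵢˢᵃᵗ = 0.6580
  T = 355.3 K: ΣzᵢP/Pᵢˢᵃᵗ = 0.8652
  T = 350.1 K: ΣzᵢP/Pᵢˢᵃᵗ = 0.9999
  T = 347.6 K: ΣzᵢP/Pᵢˢᵃᵗ = 1.0737
Interpolating between 347.6 K and 350.1 K gives T ≈ 350.1 K.

T = 350.1 K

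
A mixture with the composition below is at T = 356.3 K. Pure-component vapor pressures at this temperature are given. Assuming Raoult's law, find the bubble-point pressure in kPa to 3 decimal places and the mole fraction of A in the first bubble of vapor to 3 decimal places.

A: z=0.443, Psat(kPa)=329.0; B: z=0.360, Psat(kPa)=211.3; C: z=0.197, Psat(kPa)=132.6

Pbub = 247.937 kPa, y_A = 0.588

At the bubble point ψ → 0, so ΣzᵢKᵢ = 1 with Kᵢ = Pᵢˢᵃᵗ/P ⇒ P = ΣzᵢPᵢˢᵃᵗ.
P = 0.443·329.0 + 0.360·211.3 + 0.197·132.6 = 247.937 kPa
yᵢ = zᵢPᵢˢᵃᵗ/P ⇒ y_A = 0.443·329.0/247.937 = 0.588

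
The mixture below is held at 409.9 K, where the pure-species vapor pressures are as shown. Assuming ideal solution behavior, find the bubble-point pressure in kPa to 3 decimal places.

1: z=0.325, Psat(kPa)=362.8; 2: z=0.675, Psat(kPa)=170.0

At the bubble point ψ → 0, so ΣzᵢKᵢ = 1 with Kᵢ = Pᵢˢᵃᵗ/P ⇒ P = ΣzᵢPᵢˢᵃᵗ.
P = 0.325·362.8 + 0.675·170.0 = 232.660 kPa

Pbub = 232.660 kPa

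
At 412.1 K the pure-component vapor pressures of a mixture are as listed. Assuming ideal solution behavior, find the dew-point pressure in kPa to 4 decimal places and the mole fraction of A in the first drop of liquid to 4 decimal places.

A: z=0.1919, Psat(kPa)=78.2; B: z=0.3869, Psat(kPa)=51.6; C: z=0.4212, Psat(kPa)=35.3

Pdew = 45.6954 kPa, x_A = 0.1121

At the dew point ψ → 1, so Σzᵢ/Kᵢ = 1 with Kᵢ = Pᵢˢᵃᵗ/P ⇒ 1/P = Σzᵢ/Pᵢˢᵃᵗ.
1/P = 0.1919/78.2 + 0.3869/51.6 + 0.4212/35.3 = 0.0218840 ⇒ P = 45.6954 kPa
xᵢ = zᵢP/Pᵢˢᵃᵗ ⇒ x_A = 0.1919·45.6954/78.2 = 0.1121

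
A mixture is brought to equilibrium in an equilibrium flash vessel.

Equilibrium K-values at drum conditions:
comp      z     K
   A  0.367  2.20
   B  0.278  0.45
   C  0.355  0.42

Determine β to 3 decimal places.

β = 0.120

Newton iteration, β⁰ = 0.5:
  β = 0.500: g = -0.2256, g' = -0.603 → β = 0.126
  β = 0.126: g = -0.0039, g' = -0.635 → β = 0.120
Converged at β = 0.120.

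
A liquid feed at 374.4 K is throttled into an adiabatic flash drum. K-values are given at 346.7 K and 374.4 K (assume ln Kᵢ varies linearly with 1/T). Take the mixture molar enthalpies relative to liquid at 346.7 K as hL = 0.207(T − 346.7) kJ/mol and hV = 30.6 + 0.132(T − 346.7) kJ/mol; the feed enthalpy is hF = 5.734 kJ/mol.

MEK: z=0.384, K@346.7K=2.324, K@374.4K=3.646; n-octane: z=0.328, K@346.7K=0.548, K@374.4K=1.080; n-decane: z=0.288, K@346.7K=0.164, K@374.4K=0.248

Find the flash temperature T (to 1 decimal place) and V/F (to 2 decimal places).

Adiabatic flash: solve Rachford–Rice at each trial T, then check hF = ψ·hV(T) + (1−ψ)·hL(T).
  T = 346.7 K: K = (2.324, 0.548, 0.164), RR gives ψ = 0.137, H_out = 4.207 kJ/mol
  T = 374.4 K: K = (3.646, 1.080, 0.248), RR gives ψ = 0.624, H_out = 23.538 kJ/mol
  T = 360.5 K: K = (2.934, 0.778, 0.203), RR gives ψ = 0.402, H_out = 14.754 kJ/mol
  T = 353.6 K: K = (2.617, 0.655, 0.183), RR gives ψ = 0.277, H_out = 9.752 kJ/mol
  T = 350.1 K: K = (2.466, 0.599, 0.173), RR gives ψ = 0.208, H_out = 7.023 kJ/mol
  T = 348.4 K: K = (2.394, 0.573, 0.169), RR gives ψ = 0.173, H_out = 5.639 kJ/mol
Linear interpolation between T = 348.4 (H_out = 5.639) and T = 350.1 (H_out = 7.023) on hF = 5.734 gives T ≈ 348.5 K, at which ψ = 0.18.

T = 348.5 K, V/F = 0.18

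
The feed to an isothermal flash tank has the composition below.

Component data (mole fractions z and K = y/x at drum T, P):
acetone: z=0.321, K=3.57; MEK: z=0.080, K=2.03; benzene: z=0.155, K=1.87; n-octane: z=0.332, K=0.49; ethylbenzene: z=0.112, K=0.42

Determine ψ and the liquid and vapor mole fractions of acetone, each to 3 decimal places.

ψ = 0.781, x_acetone = 0.107, y_acetone = 0.381

Let ψ = V/F and solve Σ zᵢ(Kᵢ−1)/(1+ψ(Kᵢ−1)) = 0.
Check two-phase: ΣzᵢKᵢ = 1.808 > 1 and Σzᵢ/Kᵢ = 1.156 > 1, so g(0) = 0.808 > 0 and g(1) = -0.156 < 0.
Newton iteration, ψ⁰ = 0.57:
  ψ = 0.570: g = 0.1410, g' = -0.691 → ψ = 0.774
  ψ = 0.774: g = 0.0047, g' = -0.665 → ψ = 0.781
Converged at ψ = 0.781.
Compositions from xᵢ = zᵢ/(1+ψ(Kᵢ−1)), yᵢ = Kᵢxᵢ:
  acetone: x = 0.107, y = 0.381
  MEK: x = 0.044, y = 0.090
  benzene: x = 0.092, y = 0.173
  n-octane: x = 0.552, y = 0.270
  ethylbenzene: x = 0.205, y = 0.086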